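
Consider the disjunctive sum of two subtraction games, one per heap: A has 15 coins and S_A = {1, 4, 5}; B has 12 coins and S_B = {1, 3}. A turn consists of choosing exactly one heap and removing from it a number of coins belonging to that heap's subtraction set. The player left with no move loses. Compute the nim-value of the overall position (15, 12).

Heap A, S = {1, 4, 5}:
G(0) = 0
G(1) = mex{0} = 1
G(2) = mex{1} = 0
G(3) = mex{0} = 1
G(4) = mex{1,0} = 2
G(5) = mex{2,1,0} = 3
G(6) = mex{3,0,1} = 2
G(7) = mex{2,1,0} = 3
G(8) = mex{3,2,1} = 0
G(9) = mex{0,3,2} = 1
G(10) = mex{1,2,3} = 0
G(11) = mex{0,3,2} = 1
G(12) = mex{1,0,3} = 2
G(13) = mex{2,1,0} = 3
G(14) = mex{3,0,1} = 2
G(15) = mex{2,1,0} = 3
G_A(15) = 3.
Heap B, S = {1, 3}:
n :  0  1  2  3  4  5  6  7  8  9 10 11 12
G :  0  1  0  1  0  1  0  1  0  1  0  1  0
G_B(12) = 0.
Combined Grundy value = 3 ⊕ 0 = 3.

3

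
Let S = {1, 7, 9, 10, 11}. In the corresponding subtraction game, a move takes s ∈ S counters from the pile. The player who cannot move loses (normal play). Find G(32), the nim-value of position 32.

G(0) = 0
G(1) = mex{0} = 1
G(2) = mex{1} = 0
G(3) = mex{0} = 1
G(4) = mex{1} = 0
G(5) = mex{0} = 1
G(6) = mex{1} = 0
G(7) = mex{0,0} = 1
G(8) = mex{1,1} = 0
G(9) = mex{0,0,0} = 1
G(10) = mex{1,1,1,0} = 2
G(11) = mex{2,0,0,1,0} = 3
G(12) = mex{3,1,1,0,1} = 2
G(13) = mex{2,0,0,1,0} = 3
G(14) = mex{3,1,1,0,1} = 2
G(15) = mex{2,0,0,1,0} = 3
G(16) = mex{3,1,1,0,1} = 2
G(17) = mex{2,2,0,1,0} = 3
G(18) = mex{3,3,1,0,1} = 2
G(19) = mex{2,2,2,1,0} = 3
G(20) = mex{3,3,3,2,1} = 0
G(21) = mex{0,2,2,3,2} = 1
G(22) = mex{1,3,3,2,3} = 0
G(23) = mex{0,2,2,3,2} = 1
G(24) = mex{1,3,3,2,3} = 0
G(25) = mex{0,2,2,3,2} = 1
G(26) = mex{1,3,3,2,3} = 0
G(27) = mex{0,0,2,3,2} = 1
G(28) = mex{1,1,3,2,3} = 0
G(29) = mex{0,0,0,3,2} = 1
G(30) = mex{1,1,1,0,3} = 2
G(31) = mex{2,0,0,1,0} = 3
G(32) = mex{3,1,1,0,1} = 2

2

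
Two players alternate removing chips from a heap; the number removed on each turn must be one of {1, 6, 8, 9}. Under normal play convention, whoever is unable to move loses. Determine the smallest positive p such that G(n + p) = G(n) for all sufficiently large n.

n :  0  1  2  3  4  5  6  7  8  9 10 11 12 13 14 15 16 17 18 19 20 21 22 23 24 25 26 27 28 29 30 31 32 33 34 35
G :  0  1  0  1  0  1  2  0  1  2  3  2  3  2  0  1  2  0  1  0  1  0  1  2  0  1  2  3  2  3  2  0  1  2  0  1
G(n+17) = G(n) holds for n = 0,…,8 (a full window of length max(S) = 9), so the sequence is purely periodic with period 17.

17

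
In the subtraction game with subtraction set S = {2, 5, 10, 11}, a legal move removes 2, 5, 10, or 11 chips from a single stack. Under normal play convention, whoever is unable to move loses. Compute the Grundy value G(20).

G(0) = 0
G(1) = mex{} = 0
G(2) = mex{0} = 1
G(3) = mex{0} = 1
G(4) = mex{1} = 0
G(5) = mex{1,0} = 2
G(6) = mex{0,0} = 1
G(7) = mex{2,1} = 0
G(8) = mex{1,1} = 0
G(9) = mex{0,0} = 1
G(10) = mex{0,2,0} = 1
G(11) = mex{1,1,0,0} = 2
G(12) = mex{1,0,1,0} = 2
G(13) = mex{2,0,1,1} = 3
G(14) = mex{2,1,0,1} = 3
G(15) = mex{3,1,2,0} = 4
G(16) = mex{3,2,1,2} = 0
G(17) = mex{4,2,0,1} = 3
G(18) = mex{0,3,0,0} = 1
G(19) = mex{3,3,1,0} = 2
G(20) = mex{1,4,1,1} = 0

0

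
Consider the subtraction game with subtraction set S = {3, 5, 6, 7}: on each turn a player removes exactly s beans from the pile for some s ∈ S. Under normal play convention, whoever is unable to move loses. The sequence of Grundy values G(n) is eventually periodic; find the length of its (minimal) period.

G(0) = 0
G(1) = mex{} = 0
G(2) = mex{} = 0
G(3) = mex{0} = 1
G(4) = mex{0} = 1
G(5) = mex{0,0} = 1
G(6) = mex{1,0,0} = 2
G(7) = mex{1,0,0,0} = 2
G(8) = mex{1,1,0,0} = 2
G(9) = mex{2,1,1,0} = 3
G(10) = mex{2,1,1,1} = 0
G(11) = mex{2,2,1,1} = 0
G(12) = mex{3,2,2,1} = 0
G(13) = mex{0,2,2,2} = 1
G(14) = mex{0,3,2,2} = 1
G(15) = mex{0,0,3,2} = 1
G(16) = mex{1,0,0,3} = 2
G(17) = mex{1,0,0,0} = 2
G(18) = mex{1,1,0,0} = 2
G(19) = mex{2,1,1,0} = 3
G(20) = mex{2,1,1,1} = 0
G(21) = mex{2,2,1,1} = 0
G(n+10) = G(n) holds for n = 0,…,6 (a full window of length max(S) = 7), so the sequence is purely periodic with period 10.

10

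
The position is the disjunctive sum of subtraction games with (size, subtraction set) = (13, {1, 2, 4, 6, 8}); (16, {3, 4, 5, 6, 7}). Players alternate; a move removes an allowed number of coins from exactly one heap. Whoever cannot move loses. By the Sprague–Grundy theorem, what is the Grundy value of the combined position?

2

Heap A, S = {1, 2, 4, 6, 8}:
G(0) = 0
G(1) = mex{0} = 1
G(2) = mex{1,0} = 2
G(3) = mex{2,1} = 0
G(4) = mex{0,2,0} = 1
G(5) = mex{1,0,1} = 2
G(6) = mex{2,1,2,0} = 3
G(7) = mex{3,2,0,1} = 4
G(8) = mex{4,3,1,2,0} = 5
G(9) = mex{5,4,2,0,1} = 3
G(10) = mex{3,5,3,1,2} = 0
G(11) = mex{0,3,4,2,0} = 1
G(12) = mex{1,0,5,3,1} = 2
G(13) = mex{2,1,3,4,2} = 0
G_A(13) = 0.
Heap B, S = {3, 4, 5, 6, 7}:
n :  0  1  2  3  4  5  6  7  8  9 10 11 12 13 14 15 16
G :  0  0  0  1  1  1  2  2  2  3  0  0  0  1  1  1  2
G_B(16) = 2.
Combined Grundy value = 0 ⊕ 2 = 2.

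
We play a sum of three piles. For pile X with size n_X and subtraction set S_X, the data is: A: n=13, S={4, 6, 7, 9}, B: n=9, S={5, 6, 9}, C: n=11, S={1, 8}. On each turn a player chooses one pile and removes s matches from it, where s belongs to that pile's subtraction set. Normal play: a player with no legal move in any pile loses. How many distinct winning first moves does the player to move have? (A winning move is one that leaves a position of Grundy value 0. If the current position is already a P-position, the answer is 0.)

8

Pile A, S = {4, 6, 7, 9}:
n :  0  1  2  3  4  5  6  7  8  9 10 11 12 13
G :  0  0  0  0  1  1  1  1  2  2  2  2  3  0
G_A(13) = 0.
Pile B, S = {5, 6, 9}:
n : 0 1 2 3 4 5 6 7 8 9
G : 0 0 0 0 0 1 1 1 1 1
G_B(9) = 1.
Pile C, S = {1, 8}:
G(0) = 0
G(1) = mex{0} = 1
G(2) = mex{1} = 0
G(3) = mex{0} = 1
G(4) = mex{1} = 0
G(5) = mex{0} = 1
G(6) = mex{1} = 0
G(7) = mex{0} = 1
G(8) = mex{1,0} = 2
G(9) = mex{2,1} = 0
G(10) = mex{0,0} = 1
G(11) = mex{1,1} = 0
G_C(11) = 0.
Combined Grundy value = 0 ⊕ 1 ⊕ 0 = 1.
A winning move leaves total XOR = 0, i.e. changes one component's Grundy value g to g ⊕ X where X is the current total.
Pile A: need g' = 0⊕1 = 1. Options: 13−4→G=2, 13−6→G=1, 13−7→G=1, 13−9→G=1. Hits: 3.
Pile B: need g' = 1⊕1 = 0. Options: 9−5→G=0, 9−6→G=0, 9−9→G=0. Hits: 3.
Pile C: need g' = 0⊕1 = 1. Options: 11−1→G=1, 11−8→G=1. Hits: 2.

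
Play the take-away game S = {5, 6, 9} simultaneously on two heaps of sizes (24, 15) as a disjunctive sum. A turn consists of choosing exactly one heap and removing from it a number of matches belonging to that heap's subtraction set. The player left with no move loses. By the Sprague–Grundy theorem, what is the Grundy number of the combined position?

2

All heaps use S = {5, 6, 9}:
G(0) = 0
G(1) = mex{} = 0
G(2) = mex{} = 0
G(3) = mex{} = 0
G(4) = mex{} = 0
G(5) = mex{0} = 1
G(6) = mex{0,0} = 1
G(7) = mex{0,0} = 1
G(8) = mex{0,0} = 1
G(9) = mex{0,0,0} = 1
G(10) = mex{1,0,0} = 2
G(11) = mex{1,1,0} = 2
G(12) = mex{1,1,0} = 2
G(13) = mex{1,1,0} = 2
G(14) = mex{1,1,1} = 0
G(15) = mex{2,1,1} = 0
G(16) = mex{2,2,1} = 0
G(17) = mex{2,2,1} = 0
G(18) = mex{2,2,1} = 0
G(19) = mex{0,2,2} = 1
G(20) = mex{0,0,2} = 1
G(21) = mex{0,0,2} = 1
G(22) = mex{0,0,2} = 1
G(23) = mex{0,0,0} = 1
G(24) = mex{1,0,0} = 2
Heap A: G(24) = 2.
Heap B: G(15) = 0.
Combined Grundy value = 2 ⊕ 0 = 2.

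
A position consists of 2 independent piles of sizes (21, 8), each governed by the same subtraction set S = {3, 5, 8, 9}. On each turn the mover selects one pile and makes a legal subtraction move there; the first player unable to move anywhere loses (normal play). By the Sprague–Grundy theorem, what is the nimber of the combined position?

All piles use S = {3, 5, 8, 9}:
G(0) = 0
G(1) = mex{} = 0
G(2) = mex{} = 0
G(3) = mex{0} = 1
G(4) = mex{0} = 1
G(5) = mex{0,0} = 1
G(6) = mex{1,0} = 2
G(7) = mex{1,0} = 2
G(8) = mex{1,1,0} = 2
G(9) = mex{2,1,0,0} = 3
G(10) = mex{2,1,0,0} = 3
G(11) = mex{2,2,1,0} = 3
G(12) = mex{3,2,1,1} = 0
G(13) = mex{3,2,1,1} = 0
G(14) = mex{3,3,2,1} = 0
G(15) = mex{0,3,2,2} = 1
G(16) = mex{0,3,2,2} = 1
G(17) = mex{0,0,3,2} = 1
G(18) = mex{1,0,3,3} = 2
G(19) = mex{1,0,3,3} = 2
G(20) = mex{1,1,0,3} = 2
G(21) = mex{2,1,0,0} = 3
Pile A: G(21) = 3.
Pile B: G(8) = 2.
Combined Grundy value = 3 ⊕ 2 = 1.

1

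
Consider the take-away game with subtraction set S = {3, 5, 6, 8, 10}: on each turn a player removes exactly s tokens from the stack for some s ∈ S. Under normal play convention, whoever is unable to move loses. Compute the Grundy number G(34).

G(0) = 0
G(1) = mex{} = 0
G(2) = mex{} = 0
G(3) = mex{0} = 1
G(4) = mex{0} = 1
G(5) = mex{0,0} = 1
G(6) = mex{1,0,0} = 2
G(7) = mex{1,0,0} = 2
G(8) = mex{1,1,0,0} = 2
G(9) = mex{2,1,1,0} = 3
G(10) = mex{2,1,1,0,0} = 3
G(11) = mex{2,2,1,1,0} = 3
G(12) = mex{3,2,2,1,0} = 4
G(13) = mex{3,2,2,1,1} = 0
G(14) = mex{3,3,2,2,1} = 0
G(15) = mex{4,3,3,2,1} = 0
G(16) = mex{0,3,3,2,2} = 1
G(17) = mex{0,4,3,3,2} = 1
G(18) = mex{0,0,4,3,2} = 1
G(19) = mex{1,0,0,3,3} = 2
G(20) = mex{1,0,0,4,3} = 2
G(21) = mex{1,1,0,0,3} = 2
G(22) = mex{2,1,1,0,4} = 3
G(23) = mex{2,1,1,0,0} = 3
G(24) = mex{2,2,1,1,0} = 3
G(25) = mex{3,2,2,1,0} = 4
G(26) = mex{3,2,2,1,1} = 0
G(27) = mex{3,3,2,2,1} = 0
G(28) = mex{4,3,3,2,1} = 0
G(29) = mex{0,3,3,2,2} = 1
G(30) = mex{0,4,3,3,2} = 1
G(31) = mex{0,0,4,3,2} = 1
G(32) = mex{1,0,0,3,3} = 2
G(33) = mex{1,0,0,4,3} = 2
G(34) = mex{1,1,0,0,3} = 2

2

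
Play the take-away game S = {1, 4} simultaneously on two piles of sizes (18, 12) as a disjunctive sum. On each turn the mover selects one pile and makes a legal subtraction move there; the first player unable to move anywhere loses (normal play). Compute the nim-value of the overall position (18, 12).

1

All piles use S = {1, 4}:
n :  0  1  2  3  4  5  6  7  8  9 10 11 12 13 14 15 16 17 18
G :  0  1  0  1  2  0  1  0  1  2  0  1  0  1  2  0  1  0  1
Pile A: G(18) = 1.
Pile B: G(12) = 0.
Combined Grundy value = 1 ⊕ 0 = 1.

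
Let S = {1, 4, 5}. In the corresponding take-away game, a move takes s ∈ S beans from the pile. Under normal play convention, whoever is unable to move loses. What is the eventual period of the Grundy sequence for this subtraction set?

G(0) = 0
G(1) = mex{0} = 1
G(2) = mex{1} = 0
G(3) = mex{0} = 1
G(4) = mex{1,0} = 2
G(5) = mex{2,1,0} = 3
G(6) = mex{3,0,1} = 2
G(7) = mex{2,1,0} = 3
G(8) = mex{3,2,1} = 0
G(9) = mex{0,3,2} = 1
G(10) = mex{1,2,3} = 0
G(11) = mex{0,3,2} = 1
G(12) = mex{1,0,3} = 2
G(13) = mex{2,1,0} = 3
G(14) = mex{3,0,1} = 2
G(15) = mex{2,1,0} = 3
G(16) = mex{3,2,1} = 0
G(17) = mex{0,3,2} = 1
G(n+8) = G(n) holds for n = 0,…,4 (a full window of length max(S) = 5), so the sequence is purely periodic with period 8.

8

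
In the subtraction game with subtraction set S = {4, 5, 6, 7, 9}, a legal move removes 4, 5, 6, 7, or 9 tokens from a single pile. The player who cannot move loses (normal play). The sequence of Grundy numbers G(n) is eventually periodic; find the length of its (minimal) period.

13

n :  0  1  2  3  4  5  6  7  8  9 10 11 12 13 14 15 16 17 18 19 20 21 22 23 24 25 26 27
G :  0  0  0  0  1  1  1  1  2  2  2  2  3  0  0  0  0  1  1  1  1  2  2  2  2  3  0  0
G(n+13) = G(n) holds for n = 0,…,8 (a full window of length max(S) = 9), so the sequence is purely periodic with period 13.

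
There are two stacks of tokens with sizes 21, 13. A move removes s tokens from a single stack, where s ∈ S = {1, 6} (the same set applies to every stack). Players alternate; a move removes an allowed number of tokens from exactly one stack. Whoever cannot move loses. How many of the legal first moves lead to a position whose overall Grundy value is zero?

2

All stacks use S = {1, 6}:
G(0) = 0
G(1) = mex{0} = 1
G(2) = mex{1} = 0
G(3) = mex{0} = 1
G(4) = mex{1} = 0
G(5) = mex{0} = 1
G(6) = mex{1,0} = 2
G(7) = mex{2,1} = 0
G(8) = mex{0,0} = 1
G(9) = mex{1,1} = 0
G(10) = mex{0,0} = 1
G(11) = mex{1,1} = 0
G(12) = mex{0,2} = 1
G(13) = mex{1,0} = 2
G(14) = mex{2,1} = 0
G(15) = mex{0,0} = 1
G(16) = mex{1,1} = 0
G(17) = mex{0,0} = 1
G(18) = mex{1,1} = 0
G(19) = mex{0,2} = 1
G(20) = mex{1,0} = 2
G(21) = mex{2,1} = 0
Stack A: G(21) = 0.
Stack B: G(13) = 2.
Combined Grundy value = 0 ⊕ 2 = 2.
A winning move leaves total XOR = 0, i.e. changes one component's Grundy value g to g ⊕ X where X is the current total.
Stack A: need g' = 0⊕2 = 2. Options: 21−1→G=2, 21−6→G=1. Hits: 1.
Stack B: need g' = 2⊕2 = 0. Options: 13−1→G=1, 13−6→G=0. Hits: 1.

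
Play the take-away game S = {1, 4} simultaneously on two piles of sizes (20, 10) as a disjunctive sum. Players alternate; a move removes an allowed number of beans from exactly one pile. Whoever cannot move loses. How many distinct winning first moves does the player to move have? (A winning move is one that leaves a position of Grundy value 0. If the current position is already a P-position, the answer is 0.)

All piles use S = {1, 4}:
G(0) = 0
G(1) = mex{0} = 1
G(2) = mex{1} = 0
G(3) = mex{0} = 1
G(4) = mex{1,0} = 2
G(5) = mex{2,1} = 0
G(6) = mex{0,0} = 1
G(7) = mex{1,1} = 0
G(8) = mex{0,2} = 1
G(9) = mex{1,0} = 2
G(10) = mex{2,1} = 0
G(11) = mex{0,0} = 1
G(12) = mex{1,1} = 0
G(13) = mex{0,2} = 1
G(14) = mex{1,0} = 2
G(15) = mex{2,1} = 0
G(16) = mex{0,0} = 1
G(17) = mex{1,1} = 0
G(18) = mex{0,2} = 1
G(19) = mex{1,0} = 2
G(20) = mex{2,1} = 0
Pile A: G(20) = 0.
Pile B: G(10) = 0.
Combined Grundy value = 0 ⊕ 0 = 0.
A winning move leaves total XOR = 0, i.e. changes one component's Grundy value g to g ⊕ X where X is the current total.
Pile A: target g' = 0⊕0 = 0, but every legal move changes the Grundy value (mex property), so 0 moves.
Pile B: target g' = 0⊕0 = 0, but every legal move changes the Grundy value (mex property), so 0 moves.

0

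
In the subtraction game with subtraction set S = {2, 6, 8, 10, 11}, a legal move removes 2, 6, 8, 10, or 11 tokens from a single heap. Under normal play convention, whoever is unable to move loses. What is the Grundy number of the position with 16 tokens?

n :  0  1  2  3  4  5  6  7  8  9 10 11 12 13 14 15 16
G :  0  0  1  1  0  0  1  1  2  2  3  3  2  2  3  3  4

4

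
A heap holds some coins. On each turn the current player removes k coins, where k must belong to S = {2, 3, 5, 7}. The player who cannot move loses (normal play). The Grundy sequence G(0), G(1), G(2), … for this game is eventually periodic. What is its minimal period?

9

n :  0  1  2  3  4  5  6  7  8  9 10 11 12 13 14 15 16 17 18 19
G :  0  0  1  1  2  2  3  3  4  0  0  1  1  2  2  3  3  4  0  0
G(n+9) = G(n) holds for n = 0,…,6 (a full window of length max(S) = 7), so the sequence is purely periodic with period 9.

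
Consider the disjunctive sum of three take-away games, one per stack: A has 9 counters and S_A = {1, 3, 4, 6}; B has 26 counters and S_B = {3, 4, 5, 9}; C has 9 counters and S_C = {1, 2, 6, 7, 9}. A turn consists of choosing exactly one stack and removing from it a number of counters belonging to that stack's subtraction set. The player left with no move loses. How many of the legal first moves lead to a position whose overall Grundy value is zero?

Stack A, S = {1, 3, 4, 6}:
n : 0 1 2 3 4 5 6 7 8 9
G : 0 1 0 1 2 3 2 0 1 0
G_A(9) = 0.
Stack B, S = {3, 4, 5, 9}:
G(0) = 0
G(1) = mex{} = 0
G(2) = mex{} = 0
G(3) = mex{0} = 1
G(4) = mex{0,0} = 1
G(5) = mex{0,0,0} = 1
G(6) = mex{1,0,0} = 2
G(7) = mex{1,1,0} = 2
G(8) = mex{1,1,1} = 0
G(9) = mex{2,1,1,0} = 3
G(10) = mex{2,2,1,0} = 3
G(11) = mex{0,2,2,0} = 1
G(12) = mex{3,0,2,1} = 4
G(13) = mex{3,3,0,1} = 2
G(14) = mex{1,3,3,1} = 0
G(15) = mex{4,1,3,2} = 0
G(16) = mex{2,4,1,2} = 0
G(17) = mex{0,2,4,0} = 1
G(18) = mex{0,0,2,3} = 1
G(19) = mex{0,0,0,3} = 1
G(20) = mex{1,0,0,1} = 2
G(21) = mex{1,1,0,4} = 2
G(22) = mex{1,1,1,2} = 0
G(23) = mex{2,1,1,0} = 3
G(24) = mex{2,2,1,0} = 3
G(25) = mex{0,2,2,0} = 1
G(26) = mex{3,0,2,1} = 4
G_B(26) = 4.
Stack C, S = {1, 2, 6, 7, 9}:
G(0) = 0
G(1) = mex{0} = 1
G(2) = mex{1,0} = 2
G(3) = mex{2,1} = 0
G(4) = mex{0,2} = 1
G(5) = mex{1,0} = 2
G(6) = mex{2,1,0} = 3
G(7) = mex{3,2,1,0} = 4
G(8) = mex{4,3,2,1} = 0
G(9) = mex{0,4,0,2,0} = 1
G_C(9) = 1.
Combined Grundy value = 0 ⊕ 4 ⊕ 1 = 5.
A winning move leaves total XOR = 0, i.e. changes one component's Grundy value g to g ⊕ X where X is the current total.
Stack A: need g' = 0⊕5 = 5. Options: 9−1→G=1, 9−3→G=2, 9−4→G=3, 9−6→G=1. Hits: 0.
Stack B: need g' = 4⊕5 = 1. Options: 26−3→G=3, 26−4→G=0, 26−5→G=2, 26−9→G=1. Hits: 1.
Stack C: need g' = 1⊕5 = 4. Options: 9−1→G=0, 9−2→G=4, 9−6→G=0, 9−7→G=2, 9−9→G=0. Hits: 1.

2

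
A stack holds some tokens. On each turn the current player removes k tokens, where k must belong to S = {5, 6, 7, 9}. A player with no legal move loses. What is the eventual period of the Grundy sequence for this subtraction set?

14

n :  0  1  2  3  4  5  6  7  8  9 10 11 12 13 14 15 16 17 18 19 20 21 22 23 24 25 26 27 28 29
G :  0  0  0  0  0  1  1  1  1  1  2  2  2  2  0  0  0  0  0  1  1  1  1  1  2  2  2  2  0  0
G(n+14) = G(n) holds for n = 0,…,8 (a full window of length max(S) = 9), so the sequence is purely periodic with period 14.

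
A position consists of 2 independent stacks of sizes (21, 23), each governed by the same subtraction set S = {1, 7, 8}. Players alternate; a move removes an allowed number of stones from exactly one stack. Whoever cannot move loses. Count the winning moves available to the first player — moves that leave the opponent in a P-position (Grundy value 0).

2

All stacks use S = {1, 7, 8}:
n :  0  1  2  3  4  5  6  7  8  9 10 11 12 13 14 15 16 17 18 19 20 21 22 23
G :  0  1  0  1  0  1  0  1  2  3  2  3  2  3  2  0  1  0  1  0  1  0  1  2
Stack A: G(21) = 0.
Stack B: G(23) = 2.
Combined Grundy value = 0 ⊕ 2 = 2.
A winning move leaves total XOR = 0, i.e. changes one component's Grundy value g to g ⊕ X where X is the current total.
Stack A: need g' = 0⊕2 = 2. Options: 21−1→G=1, 21−7→G=2, 21−8→G=3. Hits: 1.
Stack B: need g' = 2⊕2 = 0. Options: 23−1→G=1, 23−7→G=1, 23−8→G=0. Hits: 1.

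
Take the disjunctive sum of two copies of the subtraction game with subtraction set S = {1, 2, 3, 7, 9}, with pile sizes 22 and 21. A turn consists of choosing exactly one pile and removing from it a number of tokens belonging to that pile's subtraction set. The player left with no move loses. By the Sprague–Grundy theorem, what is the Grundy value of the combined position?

3

All piles use S = {1, 2, 3, 7, 9}:
n :  0  1  2  3  4  5  6  7  8  9 10 11 12 13 14 15 16 17 18 19 20 21 22
G :  0  1  2  3  0  1  2  3  0  1  2  3  0  1  2  3  0  1  2  3  0  1  2
Pile A: G(22) = 2.
Pile B: G(21) = 1.
Combined Grundy value = 2 ⊕ 1 = 3.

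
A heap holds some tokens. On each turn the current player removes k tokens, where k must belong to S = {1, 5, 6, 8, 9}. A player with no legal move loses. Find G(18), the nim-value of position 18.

G(0) = 0
G(1) = mex{0} = 1
G(2) = mex{1} = 0
G(3) = mex{0} = 1
G(4) = mex{1} = 0
G(5) = mex{0,0} = 1
G(6) = mex{1,1,0} = 2
G(7) = mex{2,0,1} = 3
G(8) = mex{3,1,0,0} = 2
G(9) = mex{2,0,1,1,0} = 3
G(10) = mex{3,1,0,0,1} = 2
G(11) = mex{2,2,1,1,0} = 3
G(12) = mex{3,3,2,0,1} = 4
G(13) = mex{4,2,3,1,0} = 5
G(14) = mex{5,3,2,2,1} = 0
G(15) = mex{0,2,3,3,2} = 1
G(16) = mex{1,3,2,2,3} = 0
G(17) = mex{0,4,3,3,2} = 1
G(18) = mex{1,5,4,2,3} = 0

0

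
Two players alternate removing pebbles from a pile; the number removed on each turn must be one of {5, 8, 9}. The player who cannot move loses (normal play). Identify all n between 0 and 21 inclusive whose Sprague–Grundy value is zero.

n :  0  1  2  3  4  5  6  7  8  9 10 11 12 13 14 15 16 17 18 19 20 21
G :  0  0  0  0  0  1  1  1  1  1  2  2  2  2  0  0  0  0  0  1  1  1
P-positions are exactly the n with G(n) = 0.

0, 1, 2, 3, 4, 14, 15, 16, 17, 18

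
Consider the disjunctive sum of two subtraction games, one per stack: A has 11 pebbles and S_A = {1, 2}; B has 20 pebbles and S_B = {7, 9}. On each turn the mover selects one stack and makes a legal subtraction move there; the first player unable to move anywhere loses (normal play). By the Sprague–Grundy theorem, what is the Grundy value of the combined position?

2

Stack A, S = {1, 2}:
n :  0  1  2  3  4  5  6  7  8  9 10 11
G :  0  1  2  0  1  2  0  1  2  0  1  2
G_A(11) = 2.
Stack B, S = {7, 9}:
n :  0  1  2  3  4  5  6  7  8  9 10 11 12 13 14 15 16 17 18 19 20
G :  0  0  0  0  0  0  0  1  1  1  1  1  1  1  2  2  0  0  0  0  0
G_B(20) = 0.
Combined Grundy value = 2 ⊕ 0 = 2.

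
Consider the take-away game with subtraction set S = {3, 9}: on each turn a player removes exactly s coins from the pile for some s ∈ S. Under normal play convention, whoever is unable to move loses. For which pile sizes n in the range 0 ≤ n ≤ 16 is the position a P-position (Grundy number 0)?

0, 1, 2, 6, 7, 8, 12, 13, 14

n :  0  1  2  3  4  5  6  7  8  9 10 11 12 13 14 15 16
G :  0  0  0  1  1  1  0  0  0  1  1  1  0  0  0  1  1
P-positions are exactly the n with G(n) = 0.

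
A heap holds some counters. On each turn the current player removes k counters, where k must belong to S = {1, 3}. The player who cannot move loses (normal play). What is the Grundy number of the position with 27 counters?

n :  0  1  2  3  4  5  6  7  8  9 10 11 12 13 14 15 16 17 18 19 20 21 22 23 24 25 26 27
G :  0  1  0  1  0  1  0  1  0  1  0  1  0  1  0  1  0  1  0  1  0  1  0  1  0  1  0  1

1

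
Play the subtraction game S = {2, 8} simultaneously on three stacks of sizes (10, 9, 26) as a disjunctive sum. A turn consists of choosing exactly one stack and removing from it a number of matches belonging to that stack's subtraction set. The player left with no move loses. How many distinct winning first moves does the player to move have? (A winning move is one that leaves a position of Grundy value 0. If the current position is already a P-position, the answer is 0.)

All stacks use S = {2, 8}:
n :  0  1  2  3  4  5  6  7  8  9 10 11 12 13 14 15 16 17 18 19 20 21 22 23 24 25 26
G :  0  0  1  1  0  0  1  1  2  2  0  0  1  1  0  0  1  1  2  2  0  0  1  1  0  0  1
Stack A: G(10) = 0.
Stack B: G(9) = 2.
Stack C: G(26) = 1.
Combined Grundy value = 0 ⊕ 2 ⊕ 1 = 3.
A winning move leaves total XOR = 0, i.e. changes one component's Grundy value g to g ⊕ X where X is the current total.
Stack A: need g' = 0⊕3 = 3. Options: 10−2→G=2, 10−8→G=1. Hits: 0.
Stack B: need g' = 2⊕3 = 1. Options: 9−2→G=1, 9−8→G=0. Hits: 1.
Stack C: need g' = 1⊕3 = 2. Options: 26−2→G=0, 26−8→G=2. Hits: 1.

2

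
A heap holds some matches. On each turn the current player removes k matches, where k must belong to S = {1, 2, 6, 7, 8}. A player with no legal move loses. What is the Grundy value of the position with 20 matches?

5

n :  0  1  2  3  4  5  6  7  8  9 10 11 12 13 14 15 16 17 18 19 20
G :  0  1  2  0  1  2  3  4  5  3  4  5  0  1  2  0  1  2  3  4  5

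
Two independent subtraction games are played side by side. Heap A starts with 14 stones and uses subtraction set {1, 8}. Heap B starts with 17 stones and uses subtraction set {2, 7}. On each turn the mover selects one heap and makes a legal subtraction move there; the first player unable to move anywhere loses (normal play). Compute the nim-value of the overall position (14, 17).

Heap A, S = {1, 8}:
G(0) = 0
G(1) = mex{0} = 1
G(2) = mex{1} = 0
G(3) = mex{0} = 1
G(4) = mex{1} = 0
G(5) = mex{0} = 1
G(6) = mex{1} = 0
G(7) = mex{0} = 1
G(8) = mex{1,0} = 2
G(9) = mex{2,1} = 0
G(10) = mex{0,0} = 1
G(11) = mex{1,1} = 0
G(12) = mex{0,0} = 1
G(13) = mex{1,1} = 0
G(14) = mex{0,0} = 1
G_A(14) = 1.
Heap B, S = {2, 7}:
G(0) = 0
G(1) = mex{} = 0
G(2) = mex{0} = 1
G(3) = mex{0} = 1
G(4) = mex{1} = 0
G(5) = mex{1} = 0
G(6) = mex{0} = 1
G(7) = mex{0,0} = 1
G(8) = mex{1,0} = 2
G(9) = mex{1,1} = 0
G(10) = mex{2,1} = 0
G(11) = mex{0,0} = 1
G(12) = mex{0,0} = 1
G(13) = mex{1,1} = 0
G(14) = mex{1,1} = 0
G(15) = mex{0,2} = 1
G(16) = mex{0,0} = 1
G(17) = mex{1,0} = 2
G_B(17) = 2.
Combined Grundy value = 1 ⊕ 2 = 3.

3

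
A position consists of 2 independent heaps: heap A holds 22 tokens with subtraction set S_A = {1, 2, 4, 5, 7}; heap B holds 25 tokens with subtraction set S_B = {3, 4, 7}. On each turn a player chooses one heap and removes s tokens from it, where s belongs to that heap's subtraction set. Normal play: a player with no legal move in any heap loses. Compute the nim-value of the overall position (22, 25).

Heap A, S = {1, 2, 4, 5, 7}:
n :  0  1  2  3  4  5  6  7  8  9 10 11 12 13 14 15 16 17 18 19 20 21 22
G :  0  1  2  0  1  2  0  1  2  0  1  2  0  1  2  0  1  2  0  1  2  0  1
G_A(22) = 1.
Heap B, S = {3, 4, 7}:
G(0) = 0
G(1) = mex{} = 0
G(2) = mex{} = 0
G(3) = mex{0} = 1
G(4) = mex{0,0} = 1
G(5) = mex{0,0} = 1
G(6) = mex{1,0} = 2
G(7) = mex{1,1,0} = 2
G(8) = mex{1,1,0} = 2
G(9) = mex{2,1,0} = 3
G(10) = mex{2,2,1} = 0
G(11) = mex{2,2,1} = 0
G(12) = mex{3,2,1} = 0
G(13) = mex{0,3,2} = 1
G(14) = mex{0,0,2} = 1
G(15) = mex{0,0,2} = 1
G(16) = mex{1,0,3} = 2
G(17) = mex{1,1,0} = 2
G(18) = mex{1,1,0} = 2
G(19) = mex{2,1,0} = 3
G(20) = mex{2,2,1} = 0
G(21) = mex{2,2,1} = 0
G(22) = mex{3,2,1} = 0
G(23) = mex{0,3,2} = 1
G(24) = mex{0,0,2} = 1
G(25) = mex{0,0,2} = 1
G_B(25) = 1.
Combined Grundy value = 1 ⊕ 1 = 0.

0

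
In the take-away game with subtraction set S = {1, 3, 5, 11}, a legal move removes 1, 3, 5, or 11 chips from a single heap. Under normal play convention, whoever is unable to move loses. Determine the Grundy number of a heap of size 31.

G(0) = 0
G(1) = mex{0} = 1
G(2) = mex{1} = 0
G(3) = mex{0,0} = 1
G(4) = mex{1,1} = 0
G(5) = mex{0,0,0} = 1
G(6) = mex{1,1,1} = 0
G(7) = mex{0,0,0} = 1
G(8) = mex{1,1,1} = 0
G(9) = mex{0,0,0} = 1
G(10) = mex{1,1,1} = 0
G(11) = mex{0,0,0,0} = 1
G(12) = mex{1,1,1,1} = 0
G(13) = mex{0,0,0,0} = 1
G(14) = mex{1,1,1,1} = 0
G(15) = mex{0,0,0,0} = 1
G(16) = mex{1,1,1,1} = 0
G(17) = mex{0,0,0,0} = 1
G(18) = mex{1,1,1,1} = 0
G(19) = mex{0,0,0,0} = 1
G(20) = mex{1,1,1,1} = 0
G(21) = mex{0,0,0,0} = 1
G(22) = mex{1,1,1,1} = 0
G(23) = mex{0,0,0,0} = 1
G(24) = mex{1,1,1,1} = 0
G(25) = mex{0,0,0,0} = 1
G(26) = mex{1,1,1,1} = 0
G(27) = mex{0,0,0,0} = 1
G(28) = mex{1,1,1,1} = 0
G(29) = mex{0,0,0,0} = 1
G(30) = mex{1,1,1,1} = 0
G(31) = mex{0,0,0,0} = 1

1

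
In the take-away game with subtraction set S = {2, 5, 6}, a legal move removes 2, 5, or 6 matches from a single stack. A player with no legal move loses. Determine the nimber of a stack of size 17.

G(0) = 0
G(1) = mex{} = 0
G(2) = mex{0} = 1
G(3) = mex{0} = 1
G(4) = mex{1} = 0
G(5) = mex{1,0} = 2
G(6) = mex{0,0,0} = 1
G(7) = mex{2,1,0} = 3
G(8) = mex{1,1,1} = 0
G(9) = mex{3,0,1} = 2
G(10) = mex{0,2,0} = 1
G(11) = mex{2,1,2} = 0
G(12) = mex{1,3,1} = 0
G(13) = mex{0,0,3} = 1
G(14) = mex{0,2,0} = 1
G(15) = mex{1,1,2} = 0
G(16) = mex{1,0,1} = 2
G(17) = mex{0,0,0} = 1

1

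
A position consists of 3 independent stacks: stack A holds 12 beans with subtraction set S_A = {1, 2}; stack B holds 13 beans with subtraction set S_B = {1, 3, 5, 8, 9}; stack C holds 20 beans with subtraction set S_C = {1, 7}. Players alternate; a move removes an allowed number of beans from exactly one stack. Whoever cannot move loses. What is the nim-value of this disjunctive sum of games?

Stack A, S = {1, 2}:
G(0) = 0
G(1) = mex{0} = 1
G(2) = mex{1,0} = 2
G(3) = mex{2,1} = 0
G(4) = mex{0,2} = 1
G(5) = mex{1,0} = 2
G(6) = mex{2,1} = 0
G(7) = mex{0,2} = 1
G(8) = mex{1,0} = 2
G(9) = mex{2,1} = 0
G(10) = mex{0,2} = 1
G(11) = mex{1,0} = 2
G(12) = mex{2,1} = 0
G_A(12) = 0.
Stack B, S = {1, 3, 5, 8, 9}:
n :  0  1  2  3  4  5  6  7  8  9 10 11 12 13
G :  0  1  0  1  0  1  0  1  2  3  2  3  2  3
G_B(13) = 3.
Stack C, S = {1, 7}:
n :  0  1  2  3  4  5  6  7  8  9 10 11 12 13 14 15 16 17 18 19 20
G :  0  1  0  1  0  1  0  1  0  1  0  1  0  1  0  1  0  1  0  1  0
G_C(20) = 0.
Combined Grundy value = 0 ⊕ 3 ⊕ 0 = 3.

3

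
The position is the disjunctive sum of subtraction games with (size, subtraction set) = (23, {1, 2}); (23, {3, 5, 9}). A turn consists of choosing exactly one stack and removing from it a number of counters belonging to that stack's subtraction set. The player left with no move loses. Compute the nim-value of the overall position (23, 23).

Stack A, S = {1, 2}:
n :  0  1  2  3  4  5  6  7  8  9 10 11 12 13 14 15 16 17 18 19 20 21 22 23
G :  0  1  2  0  1  2  0  1  2  0  1  2  0  1  2  0  1  2  0  1  2  0  1  2
G_A(23) = 2.
Stack B, S = {3, 5, 9}:
n :  0  1  2  3  4  5  6  7  8  9 10 11 12 13 14 15 16 17 18 19 20 21 22 23
G :  0  0  0  1  1  1  2  2  0  3  3  1  0  2  0  1  0  1  0  1  0  1  0  1
G_B(23) = 1.
Combined Grundy value = 2 ⊕ 1 = 3.

3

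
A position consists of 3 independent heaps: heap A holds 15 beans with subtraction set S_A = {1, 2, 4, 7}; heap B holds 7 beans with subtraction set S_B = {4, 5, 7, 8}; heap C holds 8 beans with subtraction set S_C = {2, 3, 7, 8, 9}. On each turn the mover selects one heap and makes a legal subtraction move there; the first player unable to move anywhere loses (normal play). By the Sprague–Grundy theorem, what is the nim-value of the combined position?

0

Heap A, S = {1, 2, 4, 7}:
G(0) = 0
G(1) = mex{0} = 1
G(2) = mex{1,0} = 2
G(3) = mex{2,1} = 0
G(4) = mex{0,2,0} = 1
G(5) = mex{1,0,1} = 2
G(6) = mex{2,1,2} = 0
G(7) = mex{0,2,0,0} = 1
G(8) = mex{1,0,1,1} = 2
G(9) = mex{2,1,2,2} = 0
G(10) = mex{0,2,0,0} = 1
G(11) = mex{1,0,1,1} = 2
G(12) = mex{2,1,2,2} = 0
G(13) = mex{0,2,0,0} = 1
G(14) = mex{1,0,1,1} = 2
G(15) = mex{2,1,2,2} = 0
G_A(15) = 0.
Heap B, S = {4, 5, 7, 8}:
G(0) = 0
G(1) = mex{} = 0
G(2) = mex{} = 0
G(3) = mex{} = 0
G(4) = mex{0} = 1
G(5) = mex{0,0} = 1
G(6) = mex{0,0} = 1
G(7) = mex{0,0,0} = 1
G_B(7) = 1.
Heap C, S = {2, 3, 7, 8, 9}:
G(0) = 0
G(1) = mex{} = 0
G(2) = mex{0} = 1
G(3) = mex{0,0} = 1
G(4) = mex{1,0} = 2
G(5) = mex{1,1} = 0
G(6) = mex{2,1} = 0
G(7) = mex{0,2,0} = 1
G(8) = mex{0,0,0,0} = 1
G_C(8) = 1.
Combined Grundy value = 0 ⊕ 1 ⊕ 1 = 0.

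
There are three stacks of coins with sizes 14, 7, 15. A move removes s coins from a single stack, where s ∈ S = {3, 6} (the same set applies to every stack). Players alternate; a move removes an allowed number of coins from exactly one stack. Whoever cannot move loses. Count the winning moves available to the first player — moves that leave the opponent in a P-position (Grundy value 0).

1

All stacks use S = {3, 6}:
n :  0  1  2  3  4  5  6  7  8  9 10 11 12 13 14 15
G :  0  0  0  1  1  1  2  2  2  0  0  0  1  1  1  2
Stack A: G(14) = 1.
Stack B: G(7) = 2.
Stack C: G(15) = 2.
Combined Grundy value = 1 ⊕ 2 ⊕ 2 = 1.
A winning move leaves total XOR = 0, i.e. changes one component's Grundy value g to g ⊕ X where X is the current total.
Stack A: need g' = 1⊕1 = 0. Options: 14−3→G=0, 14−6→G=2. Hits: 1.
Stack B: need g' = 2⊕1 = 3. Options: 7−3→G=1, 7−6→G=0. Hits: 0.
Stack C: need g' = 2⊕1 = 3. Options: 15−3→G=1, 15−6→G=0. Hits: 0.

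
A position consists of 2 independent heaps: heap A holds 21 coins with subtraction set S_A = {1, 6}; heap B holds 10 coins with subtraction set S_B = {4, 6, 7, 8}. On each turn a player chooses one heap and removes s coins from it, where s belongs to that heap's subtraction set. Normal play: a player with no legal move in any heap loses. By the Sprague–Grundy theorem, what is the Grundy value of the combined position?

Heap A, S = {1, 6}:
G(0) = 0
G(1) = mex{0} = 1
G(2) = mex{1} = 0
G(3) = mex{0} = 1
G(4) = mex{1} = 0
G(5) = mex{0} = 1
G(6) = mex{1,0} = 2
G(7) = mex{2,1} = 0
G(8) = mex{0,0} = 1
G(9) = mex{1,1} = 0
G(10) = mex{0,0} = 1
G(11) = mex{1,1} = 0
G(12) = mex{0,2} = 1
G(13) = mex{1,0} = 2
G(14) = mex{2,1} = 0
G(15) = mex{0,0} = 1
G(16) = mex{1,1} = 0
G(17) = mex{0,0} = 1
G(18) = mex{1,1} = 0
G(19) = mex{0,2} = 1
G(20) = mex{1,0} = 2
G(21) = mex{2,1} = 0
G_A(21) = 0.
Heap B, S = {4, 6, 7, 8}:
G(0) = 0
G(1) = mex{} = 0
G(2) = mex{} = 0
G(3) = mex{} = 0
G(4) = mex{0} = 1
G(5) = mex{0} = 1
G(6) = mex{0,0} = 1
G(7) = mex{0,0,0} = 1
G(8) = mex{1,0,0,0} = 2
G(9) = mex{1,0,0,0} = 2
G(10) = mex{1,1,0,0} = 2
G_B(10) = 2.
Combined Grundy value = 0 ⊕ 2 = 2.

2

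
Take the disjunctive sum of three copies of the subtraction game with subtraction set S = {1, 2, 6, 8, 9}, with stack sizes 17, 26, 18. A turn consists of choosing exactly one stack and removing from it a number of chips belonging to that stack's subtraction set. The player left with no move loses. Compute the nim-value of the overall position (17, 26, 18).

3

All stacks use S = {1, 2, 6, 8, 9}:
n :  0  1  2  3  4  5  6  7  8  9 10 11 12 13 14 15 16 17 18 19 20 21 22 23 24 25 26
G :  0  1  2  0  1  2  3  0  1  2  0  1  2  3  0  1  2  0  1  2  3  0  1  2  0  1  2
Stack A: G(17) = 0.
Stack B: G(26) = 2.
Stack C: G(18) = 1.
Combined Grundy value = 0 ⊕ 2 ⊕ 1 = 3.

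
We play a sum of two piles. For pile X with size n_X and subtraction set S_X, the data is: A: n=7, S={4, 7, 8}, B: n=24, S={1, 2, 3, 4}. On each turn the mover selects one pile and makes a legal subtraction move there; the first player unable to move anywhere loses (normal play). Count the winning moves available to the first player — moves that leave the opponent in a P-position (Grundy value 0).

1

Pile A, S = {4, 7, 8}:
n : 0 1 2 3 4 5 6 7
G : 0 0 0 0 1 1 1 1
G_A(7) = 1.
Pile B, S = {1, 2, 3, 4}:
G(0) = 0
G(1) = mex{0} = 1
G(2) = mex{1,0} = 2
G(3) = mex{2,1,0} = 3
G(4) = mex{3,2,1,0} = 4
G(5) = mex{4,3,2,1} = 0
G(6) = mex{0,4,3,2} = 1
G(7) = mex{1,0,4,3} = 2
G(8) = mex{2,1,0,4} = 3
G(9) = mex{3,2,1,0} = 4
G(10) = mex{4,3,2,1} = 0
G(11) = mex{0,4,3,2} = 1
G(12) = mex{1,0,4,3} = 2
G(13) = mex{2,1,0,4} = 3
G(14) = mex{3,2,1,0} = 4
G(15) = mex{4,3,2,1} = 0
G(16) = mex{0,4,3,2} = 1
G(17) = mex{1,0,4,3} = 2
G(18) = mex{2,1,0,4} = 3
G(19) = mex{3,2,1,0} = 4
G(20) = mex{4,3,2,1} = 0
G(21) = mex{0,4,3,2} = 1
G(22) = mex{1,0,4,3} = 2
G(23) = mex{2,1,0,4} = 3
G(24) = mex{3,2,1,0} = 4
G_B(24) = 4.
Combined Grundy value = 1 ⊕ 4 = 5.
A winning move leaves total XOR = 0, i.e. changes one component's Grundy value g to g ⊕ X where X is the current total.
Pile A: need g' = 1⊕5 = 4. Options: 7−4→G=0, 7−7→G=0. Hits: 0.
Pile B: need g' = 4⊕5 = 1. Options: 24−1→G=3, 24−2→G=2, 24−3→G=1, 24−4→G=0. Hits: 1.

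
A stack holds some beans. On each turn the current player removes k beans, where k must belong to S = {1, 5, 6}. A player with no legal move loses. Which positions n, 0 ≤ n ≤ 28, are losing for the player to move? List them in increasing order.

n :  0  1  2  3  4  5  6  7  8  9 10 11 12 13 14 15 16 17 18 19 20 21 22 23 24 25 26 27 28
G :  0  1  0  1  0  1  2  3  2  3  2  0  1  0  1  0  1  2  3  2  3  2  0  1  0  1  0  1  2
P-positions are exactly the n with G(n) = 0.

0, 2, 4, 11, 13, 15, 22, 24, 26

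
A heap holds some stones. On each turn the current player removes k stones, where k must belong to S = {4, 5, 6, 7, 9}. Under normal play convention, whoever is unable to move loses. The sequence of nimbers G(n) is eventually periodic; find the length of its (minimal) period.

13

G(0) = 0
G(1) = mex{} = 0
G(2) = mex{} = 0
G(3) = mex{} = 0
G(4) = mex{0} = 1
G(5) = mex{0,0} = 1
G(6) = mex{0,0,0} = 1
G(7) = mex{0,0,0,0} = 1
G(8) = mex{1,0,0,0} = 2
G(9) = mex{1,1,0,0,0} = 2
G(10) = mex{1,1,1,0,0} = 2
G(11) = mex{1,1,1,1,0} = 2
G(12) = mex{2,1,1,1,0} = 3
G(13) = mex{2,2,1,1,1} = 0
G(14) = mex{2,2,2,1,1} = 0
G(15) = mex{2,2,2,2,1} = 0
G(16) = mex{3,2,2,2,1} = 0
G(17) = mex{0,3,2,2,2} = 1
G(18) = mex{0,0,3,2,2} = 1
G(19) = mex{0,0,0,3,2} = 1
G(20) = mex{0,0,0,0,2} = 1
G(21) = mex{1,0,0,0,3} = 2
G(22) = mex{1,1,0,0,0} = 2
G(23) = mex{1,1,1,0,0} = 2
G(24) = mex{1,1,1,1,0} = 2
G(25) = mex{2,1,1,1,0} = 3
G(26) = mex{2,2,1,1,1} = 0
G(27) = mex{2,2,2,1,1} = 0
G(n+13) = G(n) holds for n = 0,…,8 (a full window of length max(S) = 9), so the sequence is purely periodic with period 13.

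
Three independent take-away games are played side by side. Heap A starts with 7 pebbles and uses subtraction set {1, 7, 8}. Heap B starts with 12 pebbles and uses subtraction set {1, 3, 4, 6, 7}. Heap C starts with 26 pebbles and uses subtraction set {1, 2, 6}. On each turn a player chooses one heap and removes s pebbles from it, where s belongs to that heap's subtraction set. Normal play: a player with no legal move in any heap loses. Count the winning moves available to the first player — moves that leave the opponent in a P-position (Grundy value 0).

Heap A, S = {1, 7, 8}:
G(0) = 0
G(1) = mex{0} = 1
G(2) = mex{1} = 0
G(3) = mex{0} = 1
G(4) = mex{1} = 0
G(5) = mex{0} = 1
G(6) = mex{1} = 0
G(7) = mex{0,0} = 1
G_A(7) = 1.
Heap B, S = {1, 3, 4, 6, 7}:
G(0) = 0
G(1) = mex{0} = 1
G(2) = mex{1} = 0
G(3) = mex{0,0} = 1
G(4) = mex{1,1,0} = 2
G(5) = mex{2,0,1} = 3
G(6) = mex{3,1,0,0} = 2
G(7) = mex{2,2,1,1,0} = 3
G(8) = mex{3,3,2,0,1} = 4
G(9) = mex{4,2,3,1,0} = 5
G(10) = mex{5,3,2,2,1} = 0
G(11) = mex{0,4,3,3,2} = 1
G(12) = mex{1,5,4,2,3} = 0
G_B(12) = 0.
Heap C, S = {1, 2, 6}:
n :  0  1  2  3  4  5  6  7  8  9 10 11 12 13 14 15 16 17 18 19 20 21 22 23 24 25 26
G :  0  1  2  0  1  2  3  0  1  2  0  1  2  3  0  1  2  0  1  2  3  0  1  2  0  1  2
G_C(26) = 2.
Combined Grundy value = 1 ⊕ 0 ⊕ 2 = 3.
A winning move leaves total XOR = 0, i.e. changes one component's Grundy value g to g ⊕ X where X is the current total.
Heap A: need g' = 1⊕3 = 2. Options: 7−1→G=0, 7−7→G=0. Hits: 0.
Heap B: need g' = 0⊕3 = 3. Options: 12−1→G=1, 12−3→G=5, 12−4→G=4, 12−6→G=2, 12−7→G=3. Hits: 1.
Heap C: need g' = 2⊕3 = 1. Options: 26−1→G=1, 26−2→G=0, 26−6→G=3. Hits: 1.

2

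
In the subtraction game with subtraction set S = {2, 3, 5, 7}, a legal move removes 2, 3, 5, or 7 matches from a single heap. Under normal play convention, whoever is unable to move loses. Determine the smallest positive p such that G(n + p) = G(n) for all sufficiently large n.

G(0) = 0
G(1) = mex{} = 0
G(2) = mex{0} = 1
G(3) = mex{0,0} = 1
G(4) = mex{1,0} = 2
G(5) = mex{1,1,0} = 2
G(6) = mex{2,1,0} = 3
G(7) = mex{2,2,1,0} = 3
G(8) = mex{3,2,1,0} = 4
G(9) = mex{3,3,2,1} = 0
G(10) = mex{4,3,2,1} = 0
G(11) = mex{0,4,3,2} = 1
G(12) = mex{0,0,3,2} = 1
G(13) = mex{1,0,4,3} = 2
G(14) = mex{1,1,0,3} = 2
G(15) = mex{2,1,0,4} = 3
G(16) = mex{2,2,1,0} = 3
G(17) = mex{3,2,1,0} = 4
G(18) = mex{3,3,2,1} = 0
G(19) = mex{4,3,2,1} = 0
G(n+9) = G(n) holds for n = 0,…,6 (a full window of length max(S) = 7), so the sequence is purely periodic with period 9.

9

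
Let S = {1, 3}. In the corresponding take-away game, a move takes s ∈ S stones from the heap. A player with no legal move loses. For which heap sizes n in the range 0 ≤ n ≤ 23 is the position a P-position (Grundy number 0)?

n :  0  1  2  3  4  5  6  7  8  9 10 11 12 13 14 15 16 17 18 19 20 21 22 23
G :  0  1  0  1  0  1  0  1  0  1  0  1  0  1  0  1  0  1  0  1  0  1  0  1
P-positions are exactly the n with G(n) = 0.

0, 2, 4, 6, 8, 10, 12, 14, 16, 18, 20, 22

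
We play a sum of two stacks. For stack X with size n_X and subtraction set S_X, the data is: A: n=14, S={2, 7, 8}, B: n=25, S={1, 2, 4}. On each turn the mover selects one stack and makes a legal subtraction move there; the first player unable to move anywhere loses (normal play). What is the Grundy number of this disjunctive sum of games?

Stack A, S = {2, 7, 8}:
n :  0  1  2  3  4  5  6  7  8  9 10 11 12 13 14
G :  0  0  1  1  0  0  1  1  2  2  0  3  1  2  0
G_A(14) = 0.
Stack B, S = {1, 2, 4}:
G(0) = 0
G(1) = mex{0} = 1
G(2) = mex{1,0} = 2
G(3) = mex{2,1} = 0
G(4) = mex{0,2,0} = 1
G(5) = mex{1,0,1} = 2
G(6) = mex{2,1,2} = 0
G(7) = mex{0,2,0} = 1
G(8) = mex{1,0,1} = 2
G(9) = mex{2,1,2} = 0
G(10) = mex{0,2,0} = 1
G(11) = mex{1,0,1} = 2
G(12) = mex{2,1,2} = 0
G(13) = mex{0,2,0} = 1
G(14) = mex{1,0,1} = 2
G(15) = mex{2,1,2} = 0
G(16) = mex{0,2,0} = 1
G(17) = mex{1,0,1} = 2
G(18) = mex{2,1,2} = 0
G(19) = mex{0,2,0} = 1
G(20) = mex{1,0,1} = 2
G(21) = mex{2,1,2} = 0
G(22) = mex{0,2,0} = 1
G(23) = mex{1,0,1} = 2
G(24) = mex{2,1,2} = 0
G(25) = mex{0,2,0} = 1
G_B(25) = 1.
Combined Grundy value = 0 ⊕ 1 = 1.

1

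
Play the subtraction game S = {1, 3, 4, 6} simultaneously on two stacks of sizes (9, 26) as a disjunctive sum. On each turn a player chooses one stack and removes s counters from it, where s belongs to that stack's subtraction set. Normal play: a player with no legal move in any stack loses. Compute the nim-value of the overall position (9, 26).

All stacks use S = {1, 3, 4, 6}:
G(0) = 0
G(1) = mex{0} = 1
G(2) = mex{1} = 0
G(3) = mex{0,0} = 1
G(4) = mex{1,1,0} = 2
G(5) = mex{2,0,1} = 3
G(6) = mex{3,1,0,0} = 2
G(7) = mex{2,2,1,1} = 0
G(8) = mex{0,3,2,0} = 1
G(9) = mex{1,2,3,1} = 0
G(10) = mex{0,0,2,2} = 1
G(11) = mex{1,1,0,3} = 2
G(12) = mex{2,0,1,2} = 3
G(13) = mex{3,1,0,0} = 2
G(14) = mex{2,2,1,1} = 0
G(15) = mex{0,3,2,0} = 1
G(16) = mex{1,2,3,1} = 0
G(17) = mex{0,0,2,2} = 1
G(18) = mex{1,1,0,3} = 2
G(19) = mex{2,0,1,2} = 3
G(20) = mex{3,1,0,0} = 2
G(21) = mex{2,2,1,1} = 0
G(22) = mex{0,3,2,0} = 1
G(23) = mex{1,2,3,1} = 0
G(24) = mex{0,0,2,2} = 1
G(25) = mex{1,1,0,3} = 2
G(26) = mex{2,0,1,2} = 3
Stack A: G(9) = 0.
Stack B: G(26) = 3.
Combined Grundy value = 0 ⊕ 3 = 3.

3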